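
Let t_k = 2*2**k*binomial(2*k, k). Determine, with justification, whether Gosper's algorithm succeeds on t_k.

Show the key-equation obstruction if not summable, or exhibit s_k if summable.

Step 1: r(k) = 4*(2*k + 1)/(k + 1).
Gosper form: A/B · C(k+1)/C(k) with A=8*k + 4, B=k + 1, C=1.
f must satisfy (8*k + 4)·f(k+1) − (k)·f(k) = 1.
Bound: deg f ≤ -1.
d = -1 < 0 ⇒ no nonzero polynomial f; not summable.

No; the degree bound rules out any f.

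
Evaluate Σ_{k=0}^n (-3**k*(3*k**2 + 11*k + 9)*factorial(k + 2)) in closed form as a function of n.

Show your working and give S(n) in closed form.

Compute t_(k+1)/t_k: get 3*(3*k**3 + 26*k**2 + 74*k + 69)/(3*k**2 + 11*k + 9).
Gosper form: A/B · C(k+1)/C(k) with A=3*k + 9, B=1, C=k**2 + 11*k/3 + 3.
Solve (3*k + 9)·f(k+1) − (1)·f(k) = k**2 + 11*k/3 + 3.
Degrees (1,0,2) ⇒ d ≤ 1.
Solving with deg f ≤ 1: f(k) = k/3.
So s_k = (B(k−1)f/C)·t_k = (k/(3*k**2 + 11*k + 9))·t_k = -3**k*k*factorial(k + 2).
s_(k+1) − s_k = -3**k*(3*k**2 + 11*k + 9)*factorial(k + 2) = t_k.
s_(n+1) = -3**(n + 1)*(n + 1)*factorial(n + 3) and s_(0) = 0, so S(n) = -3**(n + 1)*(n + 1)*factorial(n + 3).

S(n) = -3**(n + 1)*(n + 1)*factorial(n + 3)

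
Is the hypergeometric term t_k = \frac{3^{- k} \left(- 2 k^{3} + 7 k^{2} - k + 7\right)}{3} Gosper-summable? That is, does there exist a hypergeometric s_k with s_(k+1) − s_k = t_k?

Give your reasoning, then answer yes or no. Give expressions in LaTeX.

Step 1: r(k) = (2*k**3 - k**2 - 7*k - 11)/(3*(2*k**3 - 7*k**2 + k - 7)).
So A=1/3 and B=1, with C=k**3 - 7*k**2/2 + k/2 - 7/2.
Set up (1/3)·f(k+1) − (1)·f(k) − (k**3 - 7*k**2/2 + k/2 - 7/2) = 0.
Bound: deg f ≤ 3.
Match coefficients ⇒ f(k) = -3*(k**3 - 2*k**2 - 4)/2.
Then R = B(k−1)f/C = -3*(k**3 - 2*k**2 - 4)/(2*k**3 - 7*k**2 + k - 7), so s_k = R(k)·t_k = (k**3 - 2*k**2 - 4)/3**k.
s_(k+1) − s_k = (-2*k**3 + 7*k**2 - k + 7)/(3*3**k) = t_k.

Yes. s_k = 3^{- k} \left(k^{3} - 2 k^{2} - 4\right).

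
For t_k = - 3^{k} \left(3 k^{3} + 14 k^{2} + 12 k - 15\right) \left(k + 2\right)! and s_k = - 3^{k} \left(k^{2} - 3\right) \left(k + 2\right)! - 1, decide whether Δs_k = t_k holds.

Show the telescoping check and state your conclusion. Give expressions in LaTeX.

s_(k+1) = -3**(k + 1)*((k + 1)**2 - 3)*factorial(k + 3) - 1
s_(k+1) − s_k = -3**k*(3*k**3 + 14*k**2 + 12*k - 15)*factorial(k + 2)
(s_(k+1) − s_k) − t_k = 0

valid (s_(k+1) − s_k reduces to t_k)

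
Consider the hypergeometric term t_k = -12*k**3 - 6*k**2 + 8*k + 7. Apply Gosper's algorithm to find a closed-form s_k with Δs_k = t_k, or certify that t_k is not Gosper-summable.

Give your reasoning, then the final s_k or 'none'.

The ratio is (12*k**3 + 42*k**2 + 40*k + 3)/(12*k**3 + 6*k**2 - 8*k - 7).
Normal form (A,B,C) = (1, 1, k**3 + k**2/2 - 2*k/3 - 7/12).
Need (1)·f(k+1) − (1)·f(k) = k**3 + k**2/2 - 2*k/3 - 7/12.
d = 4 from the (0,0,3) case.
Match coefficients ⇒ f(k) = k*(3*k**3 - 4*k**2 - 4*k - 2)/12.
So s_k = (B(k−1)f/C)·t_k = (k*(3*k**3 - 4*k**2 - 4*k - 2)/(12*k**3 + 6*k**2 - 8*k - 7))·t_k = k*(-3*k**3 + 4*k**2 + 4*k + 2).
Check: Δs_k = -12*k**3 - 6*k**2 + 8*k + 7. ✓

s_k = k*(-3*k**3 + 4*k**2 + 4*k + 2)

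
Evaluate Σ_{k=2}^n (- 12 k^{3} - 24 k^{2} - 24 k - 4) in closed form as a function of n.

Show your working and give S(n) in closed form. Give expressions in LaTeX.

Step 1: r(k) = (3*k**3 + 15*k**2 + 27*k + 16)/(3*k**3 + 6*k**2 + 6*k + 1).
A = 1, B = 1, C = k**3 + 2*k**2 + 2*k + 1/3.
f must satisfy (1)·f(k+1) − (1)·f(k) = k**3 + 2*k**2 + 2*k + 1/3.
From deg A=0, deg B=0, deg C=3: d=4.
A polynomial solution: f(k) = k*(3*k**3 + 2*k**2 + 3*k - 4)/12.
Get s_k = R·t_k = k*(-3*k**3 - 2*k**2 - 3*k + 4) with R(k) = B(k−1)f(k)/C(k) = k*(3*k**3 + 2*k**2 + 3*k - 4)/(4*(3*k**3 + 6*k**2 + 6*k + 1)).
Verify: -12*k**3 - 24*k**2 - 24*k - 4 matches t_k.
s_(n+1) = -3*n**4 - 14*n**3 - 27*n**2 - 20*n - 4 and s_(2) = -68, so S(n) = -3*n**4 - 14*n**3 - 27*n**2 - 20*n + 64.

S(n) = - 3 n^{4} - 14 n^{3} - 27 n^{2} - 20 n + 64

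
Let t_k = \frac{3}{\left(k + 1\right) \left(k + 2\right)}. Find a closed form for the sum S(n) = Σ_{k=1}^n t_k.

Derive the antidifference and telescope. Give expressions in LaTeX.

S(n) = \frac{3 n}{2 \left(n + 2\right)}

t_(k+1)/t_k = (k + 1)/(k + 3).
So A=k + 1 and B=k + 3, with C=1.
Need (k + 1)·f(k+1) − (k + 2)·f(k) = 1.
Bound: deg f ≤ 1.
Solving with deg f ≤ 1: f(k) = k.
R(k) = B(k−1)·f(k)/C(k) = k*(k + 2); s_k = R·t_k = 3*k/(k + 1).
Verify: 3/(k**2 + 3*k + 2) matches t_k.
Telescope: S(n) = s_(n+1) − s_(1) = 3*(n + 1)/(n + 2) − (3/2) = 3*n/(2*(n + 2)).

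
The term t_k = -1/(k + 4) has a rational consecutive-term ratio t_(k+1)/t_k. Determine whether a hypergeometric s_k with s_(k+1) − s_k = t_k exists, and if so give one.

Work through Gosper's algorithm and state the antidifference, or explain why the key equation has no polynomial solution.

no hypergeometric antidifference exists

t_(k+1)/t_k = (k + 4)/(k + 5).
So A=k + 4 and B=k + 5, with C=1.
f must satisfy (k + 4)·f(k+1) − (k + 4)·f(k) = 1.
d = 0 from the (1,1,0) case.
Put f(k) = c0: A·f(k+1) − B(k−1)·f(k) − C = -1; need -1 = 0 — inconsistent ⇒ no f, not summable.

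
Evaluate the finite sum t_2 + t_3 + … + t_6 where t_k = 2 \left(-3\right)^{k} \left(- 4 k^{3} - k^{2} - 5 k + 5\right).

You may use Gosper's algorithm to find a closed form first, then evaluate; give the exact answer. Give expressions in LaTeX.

Step 1: r(k) = 3*(-4*k**3 - 13*k**2 - 19*k - 5)/(4*k**3 + k**2 + 5*k - 5).
Take A(k)=-3, B(k)=1, C(k)=k**3 + k**2/4 + 5*k/4 - 5/4.
Set up (-3)·f(k+1) − (1)·f(k) − (k**3 + k**2/4 + 5*k/4 - 5/4) = 0.
deg f ≤ 3 (via 0,0,3).
A polynomial solution: f(k) = -(k**3 - 2*k**2 + 2*k - 2)/4.
R(k) = B(k−1)·f(k)/C(k) = -(k**3 - 2*k**2 + 2*k - 2)/(4*k**3 + k**2 + 5*k - 5); s_k = R·t_k = 2*(-3)**k*(k**3 - 2*k**2 + 2*k - 2).
Δs = 2*(-3)**k*(-4*k**3 - k**2 - 5*k + 5), as required.
Telescoping: Σ = s_(7) − s_(2) = -1124118 − (36) = -1124154.

Σ = -1124154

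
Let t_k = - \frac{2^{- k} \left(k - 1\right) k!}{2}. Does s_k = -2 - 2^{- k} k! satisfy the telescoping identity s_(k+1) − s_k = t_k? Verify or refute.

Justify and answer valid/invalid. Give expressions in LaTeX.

valid; difference matches t_k

s_(k+1) = -(4*2**k + k*factorial(k) + factorial(k))/(2*2**k)
s_(k+1) − s_k = -(k - 1)*factorial(k)/(2*2**k)
(s_(k+1) − s_k) − t_k = 0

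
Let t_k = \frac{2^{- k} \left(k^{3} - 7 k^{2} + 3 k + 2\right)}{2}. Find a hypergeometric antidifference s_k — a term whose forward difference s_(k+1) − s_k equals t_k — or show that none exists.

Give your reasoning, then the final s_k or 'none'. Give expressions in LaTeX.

r(k) = (k**3 - 4*k**2 - 8*k - 1)/(2*(k**3 - 7*k**2 + 3*k + 2)) after simplifying.
Factor: A=1/2; B=1; C=k**3 - 7*k**2 + 3*k + 2.
Set up (1/2)·f(k+1) − (1)·f(k) − (k**3 - 7*k**2 + 3*k + 2) = 0.
deg f ≤ 3 (via 0,0,3).
Match coefficients ⇒ f(k) = -2*(k**3 - 4*k**2 - 2*k - 3).
R(k) = B(k−1)·f(k)/C(k) = -2*(k**3 - 4*k**2 - 2*k - 3)/(k**3 - 7*k**2 + 3*k + 2); s_k = R·t_k = (-k**3 + 4*k**2 + 2*k + 3)/2**k.
Verify: (k**3 - 7*k**2 + 3*k + 2)/(2*2**k) matches t_k.

s_k = 2^{- k} \left(- k^{3} + 4 k^{2} + 2 k + 3\right)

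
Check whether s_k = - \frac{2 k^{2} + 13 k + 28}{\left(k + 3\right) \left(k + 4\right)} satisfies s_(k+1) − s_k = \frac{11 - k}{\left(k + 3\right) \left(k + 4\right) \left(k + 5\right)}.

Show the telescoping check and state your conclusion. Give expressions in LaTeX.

Valid: the claim telescopes to t_k.

s_(k+1) = (-13*k - 2*(k + 1)**2 - 41)/((k + 4)*(k + 5))
s_(k+1) − s_k = (11 - k)/(k**3 + 12*k**2 + 47*k + 60)
(s_(k+1) − s_k) − t_k = 0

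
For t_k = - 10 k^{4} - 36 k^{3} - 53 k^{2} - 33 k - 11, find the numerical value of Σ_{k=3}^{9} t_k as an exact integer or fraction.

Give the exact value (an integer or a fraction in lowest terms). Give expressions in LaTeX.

Σ = -242039

Compute t_(k+1)/t_k: get (10*k**4 + 76*k**3 + 221*k**2 + 287*k + 143)/(10*k**4 + 36*k**3 + 53*k**2 + 33*k + 11).
A = 1, B = 1, C = k**4 + 18*k**3/5 + 53*k**2/10 + 33*k/10 + 11/10.
f must satisfy (1)·f(k+1) − (1)·f(k) = k**4 + 18*k**3/5 + 53*k**2/10 + 33*k/10 + 11/10.
From deg A=0, deg B=0, deg C=4: d=5.
Solve for f: f(k) = k*(2*k**4 + 4*k**3 + 3*k**2 - k + 3)/10 (degree 5 ≤ 5).
So s_k = (B(k−1)f/C)·t_k = (k*(2*k**4 + 4*k**3 + 3*k**2 - k + 3)/(10*k**4 + 36*k**3 + 53*k**2 + 33*k + 11))·t_k = k*(-2*k**4 - 4*k**3 - 3*k**2 + k - 3).
s_(k+1) − s_k = -10*k**4 - 36*k**3 - 53*k**2 - 33*k - 11 = t_k.
Evaluate s at k=10 and k=3: -242930 and -891; difference -242039.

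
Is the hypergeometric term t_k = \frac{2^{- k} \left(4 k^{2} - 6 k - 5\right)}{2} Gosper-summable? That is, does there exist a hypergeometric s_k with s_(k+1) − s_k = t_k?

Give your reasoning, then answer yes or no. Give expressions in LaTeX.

Yes. s_k = 2^{- k} \left(- 4 k^{2} - 2 k - 1\right).

Ratio r(k) = (4*k**2 + 2*k - 7)/(2*(4*k**2 - 6*k - 5)).
Take A(k)=1/2, B(k)=1, C(k)=k**2 - 3*k/2 - 5/4.
Set up (1/2)·f(k+1) − (1)·f(k) − (k**2 - 3*k/2 - 5/4) = 0.
d = 2 from the (0,0,2) case.
Solving with deg f ≤ 2: f(k) = -(4*k**2 + 2*k + 1)/2.
So s_k = (B(k−1)f/C)·t_k = (-2*(4*k**2 + 2*k + 1)/(4*k**2 - 6*k - 5))·t_k = (-4*k**2 - 2*k - 1)/2**k.
Δs = (4*k**2 - 6*k - 5)/(2*2**k), as required.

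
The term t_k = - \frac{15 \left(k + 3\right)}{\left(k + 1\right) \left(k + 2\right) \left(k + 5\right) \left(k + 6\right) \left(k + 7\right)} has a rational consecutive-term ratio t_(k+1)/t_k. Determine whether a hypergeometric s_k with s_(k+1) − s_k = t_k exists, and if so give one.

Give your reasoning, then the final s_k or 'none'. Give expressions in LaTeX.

s_k = \frac{k \left(- k^{2} - 12 k - 41\right)}{6 \left(k^{3} + 12 k^{2} + 41 k + 30\right)}

Step 1: r(k) = (k + 1)*(k + 4)*(k + 5)/((k + 3)**2*(k + 8)).
So A=k + 1 and B=k + 8, with C=k**3 + 10*k**2 + 33*k + 36.
f must satisfy (k + 1)·f(k+1) − (k + 7)·f(k) = k**3 + 10*k**2 + 33*k + 36.
From deg A=1, deg B=1, deg C=3: d=6.
Solve for f: f(k) = k*(k + 2)*(k + 3)*(k + 4)*(k**2 + 12*k + 41)/90 (degree 6 ≤ 6).
Get s_k = R·t_k = k*(-k**2 - 12*k - 41)/(6*(k**3 + 12*k**2 + 41*k + 30)) with R(k) = B(k−1)f(k)/C(k) = k*(k + 2)*(k + 7)*(k**2 + 12*k + 41)/(90*(k + 3)).
Verify: 15*(-k - 3)/(k**5 + 21*k**4 + 163*k**3 + 567*k**2 + 844*k + 420) matches t_k.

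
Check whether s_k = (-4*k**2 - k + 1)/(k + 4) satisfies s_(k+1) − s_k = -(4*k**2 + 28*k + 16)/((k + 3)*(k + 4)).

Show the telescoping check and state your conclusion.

s_(k+1) = (-k - 4*(k + 1)**2)/(k + 5)
s_(k+1) − s_k = (-4*k**2 - 36*k - 21)/(k**2 + 9*k + 20)
(s_(k+1) − s_k) − t_k = (27*k + 17)/(k**3 + 12*k**2 + 47*k + 60)

Invalid: residual (27*k + 17)/(k**3 + 12*k**2 + 47*k + 60) ≠ 0.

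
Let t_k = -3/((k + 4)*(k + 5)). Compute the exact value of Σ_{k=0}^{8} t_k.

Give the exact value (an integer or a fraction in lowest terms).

Compute t_(k+1)/t_k: get (k + 4)/(k + 6).
Gosper form: A/B · C(k+1)/C(k) with A=k + 4, B=k + 6, C=1.
Key eq: (k + 4)·f(k+1) = (k + 5)·f(k) + (1).
d = 1 from the (1,1,0) case.
Solve for f: f(k) = k/4 (degree 1 ≤ 1).
So s_k = (B(k−1)f/C)·t_k = (k*(k + 5)/4)·t_k = -3*k/(4*k + 16).
s_(k+1) − s_k = -3/(k**2 + 9*k + 20) = t_k.
Telescoping: Σ = s_(9) − s_(0) = -27/52 − (0) = -27/52.

Σ = -27/52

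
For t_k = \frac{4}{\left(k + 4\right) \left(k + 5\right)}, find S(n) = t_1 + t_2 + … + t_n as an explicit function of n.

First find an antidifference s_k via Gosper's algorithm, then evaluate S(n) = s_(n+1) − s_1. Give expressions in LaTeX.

t_(k+1)/t_k = (k + 4)/(k + 6).
A = k + 4, B = k + 6, C = 1.
Set up (k + 4)·f(k+1) − (k + 5)·f(k) − (1) = 0.
d = 1 from the (1,1,0) case.
A polynomial solution: f(k) = k/4.
R(k) = B(k−1)·f(k)/C(k) = k*(k + 5)/4; s_k = R·t_k = k/(k + 4).
Check: Δs_k = 4/(k**2 + 9*k + 20). ✓
Telescope: S(n) = s_(n+1) − s_(1) = (n + 1)/(n + 5) − (1/5) = 4*n/(5*(n + 5)).

S(n) = \frac{4 n}{5 \left(n + 5\right)}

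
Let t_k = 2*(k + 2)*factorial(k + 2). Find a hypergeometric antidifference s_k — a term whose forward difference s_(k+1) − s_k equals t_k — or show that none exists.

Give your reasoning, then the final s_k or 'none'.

s_k = 2*factorial(k + 2)

The ratio is (k + 3)**2/(k + 2).
Factor: A=k + 3; B=1; C=k + 2.
Need (k + 3)·f(k+1) − (1)·f(k) = k + 2.
Degrees (1,0,1) ⇒ d ≤ 0.
A polynomial solution: f(k) = 1.
Get s_k = R·t_k = 2*factorial(k + 2) with R(k) = B(k−1)f(k)/C(k) = 1/(k + 2).
s_(k+1) − s_k = 2*(k + 2)*factorial(k + 2) = t_k.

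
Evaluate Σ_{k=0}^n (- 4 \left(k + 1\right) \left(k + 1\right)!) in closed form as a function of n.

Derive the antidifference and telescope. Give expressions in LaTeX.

r(k) = (k + 2)**2/(k + 1) after simplifying.
Gosper form: A/B · C(k+1)/C(k) with A=k + 2, B=1, C=k + 1.
Set up (k + 2)·f(k+1) − (1)·f(k) − (k + 1) = 0.
Degrees (1,0,1) ⇒ d ≤ 0.
Coefficient equations give f(k) = 1.
So s_k = (B(k−1)f/C)·t_k = (1/(k + 1))·t_k = -4*factorial(k + 1).
Verify: -4*(k + 1)*factorial(k + 1) matches t_k.
Σ_(k=0)^n t_k = s_(n+1) − s_(0) = (-4*factorial(n + 2)) − (-4), i.e. 4 - 4*factorial(n + 2).

S(n) = 4 - 4 \left(n + 2\right)!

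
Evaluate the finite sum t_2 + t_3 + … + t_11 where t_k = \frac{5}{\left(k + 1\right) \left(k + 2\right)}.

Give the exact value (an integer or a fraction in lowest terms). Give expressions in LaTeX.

r(k) = (k + 1)/(k + 3) after simplifying.
A = k + 1, B = k + 3, C = 1.
Set up (k + 1)·f(k+1) − (k + 2)·f(k) − (1) = 0.
Bound: deg f ≤ 1.
A polynomial solution: f(k) = k.
Certificate R = B(k−1)f/C = k*(k + 2) gives s_k = 5*k/(k + 1).
s_(k+1) − s_k = 5/(k**2 + 3*k + 2) = t_k.
Σ_(k=2)^(11) t_k = s_(12) − s_(2) = 60/13 − (10/3) = 50/39.

Σ = 50/39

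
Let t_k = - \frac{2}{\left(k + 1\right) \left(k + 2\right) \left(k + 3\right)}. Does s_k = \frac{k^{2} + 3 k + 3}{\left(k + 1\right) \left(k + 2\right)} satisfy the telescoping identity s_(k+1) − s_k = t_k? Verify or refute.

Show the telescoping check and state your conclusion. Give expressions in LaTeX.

s_(k+1) = (3*k + (k + 1)**2 + 6)/((k + 2)*(k + 3))
s_(k+1) − s_k = -2/(k**3 + 6*k**2 + 11*k + 6)
(s_(k+1) − s_k) − t_k = 0

Valid: the claim telescopes to t_k.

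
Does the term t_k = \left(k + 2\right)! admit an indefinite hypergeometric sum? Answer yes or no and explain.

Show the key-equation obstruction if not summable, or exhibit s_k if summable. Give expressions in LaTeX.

No — t_k has no hypergeometric antidifference.

Step 1: r(k) = k + 3.
So A=k + 3 and B=1, with C=1.
Set up (k + 3)·f(k+1) − (1)·f(k) − (1) = 0.
deg f ≤ -1 (via 1,0,0).
Bound -1 < 0, so the key equation has no polynomial solution.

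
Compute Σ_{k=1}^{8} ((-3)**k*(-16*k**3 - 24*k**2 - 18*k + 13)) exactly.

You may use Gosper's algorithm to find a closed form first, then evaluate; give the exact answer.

t_(k+1)/t_k = 3*(-16*k**3 - 72*k**2 - 114*k - 45)/(16*k**3 + 24*k**2 + 18*k - 13).
Factor: A=-3; B=1; C=k**3 + 3*k**2/2 + 9*k/8 - 13/16.
Key eq: (-3)·f(k+1) = (1)·f(k) + (k**3 + 3*k**2/2 + 9*k/8 - 13/16).
Degrees (0,0,3) ⇒ d ≤ 3.
Solving with deg f ≤ 3: f(k) = -(4*k**3 - 3*k**2 - 4)/16.
Get s_k = R·t_k = (-3)**k*(4*k**3 - 3*k**2 - 4) with R(k) = B(k−1)f(k)/C(k) = -(4*k**3 - 3*k**2 - 4)/(16*k**3 + 24*k**2 + 18*k - 13).
Check: Δs_k = (-3)**k*(-16*k**3 - 24*k**2 - 18*k + 13). ✓
Telescoping: Σ = s_(9) − s_(1) = -52533927 − (9) = -52533936.

Σ = -52533936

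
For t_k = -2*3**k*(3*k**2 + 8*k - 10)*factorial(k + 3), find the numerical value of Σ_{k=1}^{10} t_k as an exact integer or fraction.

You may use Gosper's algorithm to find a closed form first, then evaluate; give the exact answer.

Compute t_(k+1)/t_k: get 3*(3*k**3 + 26*k**2 + 57*k + 4)/(3*k**2 + 8*k - 10).
Normal form (A,B,C) = (3*k + 12, 1, k**2 + 8*k/3 - 10/3).
Key eq: (3*k + 12)·f(k+1) = (1)·f(k) + (k**2 + 8*k/3 - 10/3).
Bound: deg f ≤ 1.
Solving with deg f ≤ 1: f(k) = (k - 2)/3.
So s_k = (B(k−1)f/C)·t_k = ((k - 2)/(3*k**2 + 8*k - 10))·t_k = -2*3**k*(k - 2)*factorial(k + 3).
Verify: -2*3**k*(3*k**2 + 8*k - 10)*factorial(k + 3) matches t_k.
Telescoping: Σ = s_(11) − s_(1) = -277980709521715200 − (144) = -277980709521715344.

Σ = -277980709521715344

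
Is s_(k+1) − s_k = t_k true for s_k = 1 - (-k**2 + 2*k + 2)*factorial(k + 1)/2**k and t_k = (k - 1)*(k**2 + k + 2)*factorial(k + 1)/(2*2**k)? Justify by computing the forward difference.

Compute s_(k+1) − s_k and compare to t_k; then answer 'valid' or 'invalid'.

valid (s_(k+1) − s_k reduces to t_k)

s_(k+1) = -2**(-k - 1)*(2*k - (k + 1)**2 + 4)*factorial(k + 2) + 1
s_(k+1) − s_k = (k - 1)*(k**2 + k + 2)*factorial(k + 1)/(2*2**k)
(s_(k+1) − s_k) − t_k = 0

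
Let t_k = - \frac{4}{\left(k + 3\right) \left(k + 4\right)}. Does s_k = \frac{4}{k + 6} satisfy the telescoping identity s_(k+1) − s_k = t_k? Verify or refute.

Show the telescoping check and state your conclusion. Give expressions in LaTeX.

s_(k+1) = 4/(k + 7)
s_(k+1) − s_k = -4/((k + 6)*(k + 7))
(s_(k+1) − s_k) − t_k = 24*(k + 5)/(k**4 + 20*k**3 + 145*k**2 + 450*k + 504)

Invalid: residual \frac{24 \left(k + 5\right)}{k^{4} + 20 k^{3} + 145 k^{2} + 450 k + 504} ≠ 0.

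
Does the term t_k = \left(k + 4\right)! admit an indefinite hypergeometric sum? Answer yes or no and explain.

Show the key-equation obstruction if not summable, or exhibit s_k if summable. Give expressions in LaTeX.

Ratio r(k) = k + 5.
A = k + 5, B = 1, C = 1.
Need (k + 5)·f(k+1) − (1)·f(k) = 1.
deg f ≤ -1 (via 1,0,0).
Negative degree bound (-1): no f exists, t_k not Gosper-summable.

No — t_k has no hypergeometric antidifference.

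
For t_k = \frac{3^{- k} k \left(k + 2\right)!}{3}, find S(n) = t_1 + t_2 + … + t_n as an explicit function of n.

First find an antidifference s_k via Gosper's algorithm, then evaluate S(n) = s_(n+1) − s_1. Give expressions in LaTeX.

r(k) = (k + 1)*(k + 3)/(3*k) after simplifying.
Factor: A=k/3 + 1; B=1; C=k.
f must satisfy (k/3 + 1)·f(k+1) − (1)·f(k) = k.
deg f ≤ 0 (via 1,0,1).
Match coefficients ⇒ f(k) = 3.
So s_k = (B(k−1)f/C)·t_k = (3/k)·t_k = factorial(k + 2)/3**k.
s_(k+1) − s_k = k*factorial(k + 2)/(3*3**k) = t_k.
s_(n+1) = 3**(-n - 1)*factorial(n + 3) and s_(1) = 2, so S(n) = -2 + factorial(n + 3)/(3*3**n).

S(n) = -2 + \frac{3^{- n} \left(n + 3\right)!}{3}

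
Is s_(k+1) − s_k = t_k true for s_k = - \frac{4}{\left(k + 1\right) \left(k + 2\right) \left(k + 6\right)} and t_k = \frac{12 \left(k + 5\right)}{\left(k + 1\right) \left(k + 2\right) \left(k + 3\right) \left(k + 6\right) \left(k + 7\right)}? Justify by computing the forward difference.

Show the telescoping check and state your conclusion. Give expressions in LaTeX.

Valid — Δs_k = t_k.

s_(k+1) = -4/((k + 2)*(k + 3)*(k + 7))
s_(k+1) − s_k = 12*(k + 5)/(k**5 + 19*k**4 + 131*k**3 + 401*k**2 + 540*k + 252)
(s_(k+1) − s_k) − t_k = 0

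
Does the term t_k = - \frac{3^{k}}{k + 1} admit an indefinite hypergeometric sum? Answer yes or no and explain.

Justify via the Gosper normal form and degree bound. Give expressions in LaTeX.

No — key equation has no polynomial f.

Ratio r(k) = 3*(k + 1)/(k + 2).
So A=3*k + 3 and B=k + 2, with C=1.
f must satisfy (3*k + 3)·f(k+1) − (k + 1)·f(k) = 1.
Degrees (1,1,0) ⇒ d ≤ -1.
deg f ≤ -1 is impossible — no certificate.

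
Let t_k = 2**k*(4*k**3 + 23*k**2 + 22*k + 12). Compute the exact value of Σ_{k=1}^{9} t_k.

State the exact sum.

Ratio r(k) = 2*(4*k**3 + 35*k**2 + 80*k + 61)/(4*k**3 + 23*k**2 + 22*k + 12).
So A=2 and B=1, with C=k**3 + 23*k**2/4 + 11*k/2 + 3.
Key eq: (2)·f(k+1) = (1)·f(k) + (k**3 + 23*k**2/4 + 11*k/2 + 3).
deg f ≤ 3 (via 0,0,3).
A polynomial solution: f(k) = (4*k**3 - k**2 + 2*k + 2)/4.
Certificate R = B(k−1)f/C = (4*k**3 - k**2 + 2*k + 2)/(4*k**3 + 23*k**2 + 22*k + 12) gives s_k = 2**k*(4*k**3 - k**2 + 2*k + 2).
s_(k+1) − s_k = 2**k*(4*k**3 + 23*k**2 + 22*k + 12) = t_k.
Σ_(k=1)^(9) t_k = s_(10) − s_(1) = 4016128 − (14) = 4016114.

Σ = 4016114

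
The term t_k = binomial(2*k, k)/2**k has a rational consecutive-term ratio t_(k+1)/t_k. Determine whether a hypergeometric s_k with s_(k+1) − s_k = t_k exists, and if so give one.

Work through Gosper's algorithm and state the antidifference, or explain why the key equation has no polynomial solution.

not Gosper-summable; s_k does not exist

r(k) = (2*k + 1)/(k + 1) after simplifying.
Factor: A=2*k + 1; B=k + 1; C=1.
Solve (2*k + 1)·f(k+1) − (k)·f(k) = 1.
deg f ≤ -1 (via 1,1,0).
Negative degree bound (-1): no f exists, t_k not Gosper-summable.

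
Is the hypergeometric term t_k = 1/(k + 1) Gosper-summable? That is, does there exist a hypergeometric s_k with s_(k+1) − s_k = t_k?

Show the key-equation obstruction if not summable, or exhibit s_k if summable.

r(k) = (k + 1)/(k + 2) after simplifying.
Normal form (A,B,C) = (k + 1, k + 2, 1).
Solve (k + 1)·f(k+1) − (k + 1)·f(k) = 1.
Bound: deg f ≤ 0.
Put f(k) = c0: A·f(k+1) − B(k−1)·f(k) − C = -1; need -1 = 0 — inconsistent ⇒ no f, not summable.

No. Not Gosper-summable.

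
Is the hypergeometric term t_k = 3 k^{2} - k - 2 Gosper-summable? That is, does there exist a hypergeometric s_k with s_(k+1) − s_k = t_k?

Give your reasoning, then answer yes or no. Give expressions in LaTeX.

Compute t_(k+1)/t_k: get k*(3*k + 5)/(3*k**2 - k - 2).
A = 1, B = 1, C = k**2 - k/3 - 2/3.
f must satisfy (1)·f(k+1) − (1)·f(k) = k**2 - k/3 - 2/3.
d = 3 from the (0,0,2) case.
Solving with deg f ≤ 3: f(k) = k*(k**2 - 2*k - 1)/3.
So s_k = (B(k−1)f/C)·t_k = (k*(k**2 - 2*k - 1)/((k - 1)*(3*k + 2)))·t_k = k*(k**2 - 2*k - 1).
Verify: 3*k**2 - k - 2 matches t_k.

Yes. s_k = k \left(k^{2} - 2 k - 1\right).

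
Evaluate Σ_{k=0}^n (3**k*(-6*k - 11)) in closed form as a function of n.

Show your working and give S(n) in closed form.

S(n) = -9*3**n*n - 12*3**n + 1

t_(k+1)/t_k = 3*(6*k + 17)/(6*k + 11).
A = 3, B = 1, C = k + 11/6.
Need (3)·f(k+1) − (1)·f(k) = k + 11/6.
Degrees (0,0,1) ⇒ d ≤ 1.
Solving with deg f ≤ 1: f(k) = (3*k + 1)/6.
Get s_k = R·t_k = 3**k*(-3*k - 1) with R(k) = B(k−1)f(k)/C(k) = (3*k + 1)/(6*k + 11).
Δs = 3**k*(-6*k - 11), as required.
Telescope: S(n) = s_(n+1) − s_(0) = 3**(n + 1)*(-3*n - 4) − (-1) = -9*3**n*n - 12*3**n + 1.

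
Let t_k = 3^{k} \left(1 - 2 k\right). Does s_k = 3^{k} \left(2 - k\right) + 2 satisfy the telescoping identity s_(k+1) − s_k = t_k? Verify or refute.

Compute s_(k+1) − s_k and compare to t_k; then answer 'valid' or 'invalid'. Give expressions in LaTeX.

Valid — Δs_k = t_k.

s_(k+1) = 3**(k + 1)*(1 - k) + 2
s_(k+1) − s_k = 3**k*(1 - 2*k)
(s_(k+1) − s_k) − t_k = 0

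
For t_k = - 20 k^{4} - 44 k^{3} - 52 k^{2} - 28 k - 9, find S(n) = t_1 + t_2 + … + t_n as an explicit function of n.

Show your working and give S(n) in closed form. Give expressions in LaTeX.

S(n) = n \left(- 4 n^{4} - 21 n^{3} - 46 n^{2} - 51 n - 31\right)

Ratio r(k) = (20*k**4 + 124*k**3 + 304*k**2 + 344*k + 153)/(20*k**4 + 44*k**3 + 52*k**2 + 28*k + 9).
Gosper form: A/B · C(k+1)/C(k) with A=1, B=1, C=k**4 + 11*k**3/5 + 13*k**2/5 + 7*k/5 + 9/20.
Solve (1)·f(k+1) − (1)·f(k) = k**4 + 11*k**3/5 + 13*k**2/5 + 7*k/5 + 9/20.
From deg A=0, deg B=0, deg C=4: d=5.
Solving with deg f ≤ 5: f(k) = k*(4*k**4 + k**3 + 2*k**2 - k + 3)/20.
Then R = B(k−1)f/C = k*(4*k**4 + k**3 + 2*k**2 - k + 3)/(20*k**4 + 44*k**3 + 52*k**2 + 28*k + 9), so s_k = R(k)·t_k = k*(-4*k**4 - k**3 - 2*k**2 + k - 3).
s_(k+1) − s_k = -20*k**4 - 44*k**3 - 52*k**2 - 28*k - 9 = t_k.
Telescope: S(n) = s_(n+1) − s_(1) = -4*n**5 - 21*n**4 - 46*n**3 - 51*n**2 - 31*n - 9 − (-9) = n*(-4*n**4 - 21*n**3 - 46*n**2 - 51*n - 31).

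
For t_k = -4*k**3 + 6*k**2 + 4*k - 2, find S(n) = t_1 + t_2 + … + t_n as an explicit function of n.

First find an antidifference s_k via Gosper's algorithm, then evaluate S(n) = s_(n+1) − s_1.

Step 1: r(k) = (2*k**3 + 3*k**2 - 2*k - 2)/(2*k**3 - 3*k**2 - 2*k + 1).
A = 1, B = 1, C = k**3 - 3*k**2/2 - k + 1/2.
Solve (1)·f(k+1) − (1)·f(k) = k**3 - 3*k**2/2 - k + 1/2.
deg f ≤ 4 (via 0,0,3).
Match coefficients ⇒ f(k) = k*(k - 3)*(k**2 - k - 1)/4.
Get s_k = R·t_k = k*(-k**3 + 4*k**2 - 2*k - 3) with R(k) = B(k−1)f(k)/C(k) = k*(k - 3)*(k**2 - k - 1)/(2*(2*k**3 - 3*k**2 - 2*k + 1)).
Δs = -4*k**3 + 6*k**2 + 4*k - 2, as required.
Evaluate: s_(n+1) = -n**4 + 4*n**2 + n - 2; subtract s_(1) = -2 ⇒ S(n) = n*(-n**3 + 4*n + 1).

S(n) = n*(-n**3 + 4*n + 1)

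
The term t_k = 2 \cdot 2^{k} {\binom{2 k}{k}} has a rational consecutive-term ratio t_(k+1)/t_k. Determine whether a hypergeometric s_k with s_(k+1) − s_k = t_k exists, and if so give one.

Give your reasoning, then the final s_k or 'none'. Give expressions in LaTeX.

r(k) = 4*(2*k + 1)/(k + 1) after simplifying.
Normal form (A,B,C) = (8*k + 4, k + 1, 1).
Set up (8*k + 4)·f(k+1) − (k)·f(k) − (1) = 0.
deg f ≤ -1 (via 1,1,0).
d = -1 < 0 ⇒ no nonzero polynomial f; not summable.

none — t_k is not Gosper-summable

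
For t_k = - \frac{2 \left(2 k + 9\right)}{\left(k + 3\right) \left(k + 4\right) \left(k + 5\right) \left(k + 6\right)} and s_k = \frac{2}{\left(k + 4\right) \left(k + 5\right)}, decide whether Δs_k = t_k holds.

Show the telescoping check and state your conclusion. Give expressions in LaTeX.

s_(k+1) = 2/((k + 5)*(k + 6))
s_(k+1) − s_k = -4/(k**3 + 15*k**2 + 74*k + 120)
(s_(k+1) − s_k) − t_k = 6/(k**4 + 18*k**3 + 119*k**2 + 342*k + 360)

Invalid: residual \frac{6}{k^{4} + 18 k^{3} + 119 k^{2} + 342 k + 360} ≠ 0.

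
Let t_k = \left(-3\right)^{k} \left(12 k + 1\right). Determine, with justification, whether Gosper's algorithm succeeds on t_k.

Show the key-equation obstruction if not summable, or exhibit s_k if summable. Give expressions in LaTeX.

Yes. s_k = \left(-3\right)^{k} \left(2 - 3 k\right).

Step 1: r(k) = 3*(-12*k - 13)/(12*k + 1).
A = -3, B = 1, C = k + 1/12.
f must satisfy (-3)·f(k+1) − (1)·f(k) = k + 1/12.
Bound: deg f ≤ 1.
A polynomial solution: f(k) = -(3*k - 2)/12.
R(k) = B(k−1)·f(k)/C(k) = -(3*k - 2)/(12*k + 1); s_k = R·t_k = (-3)**k*(2 - 3*k).
Verify: (-3)**k*(12*k + 1) matches t_k.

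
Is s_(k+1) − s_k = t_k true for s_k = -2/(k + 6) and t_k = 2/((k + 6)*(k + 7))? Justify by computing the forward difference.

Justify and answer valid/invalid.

s_(k+1) = -2/(k + 7)
s_(k+1) − s_k = 2/((k + 6)*(k + 7))
(s_(k+1) − s_k) − t_k = 0

valid (s_(k+1) − s_k reduces to t_k)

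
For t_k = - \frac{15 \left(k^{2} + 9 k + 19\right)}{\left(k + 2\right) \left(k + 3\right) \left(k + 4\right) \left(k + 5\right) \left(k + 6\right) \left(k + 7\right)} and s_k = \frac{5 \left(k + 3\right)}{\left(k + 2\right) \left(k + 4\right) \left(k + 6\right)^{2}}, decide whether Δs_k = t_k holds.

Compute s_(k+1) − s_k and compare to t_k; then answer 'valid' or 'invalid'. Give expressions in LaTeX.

s_(k+1) = 5*(k + 4)/((k + 3)*(k + 5)*(k + 7)**2)
s_(k+1) − s_k = 5*((k + 2)*(k + 4)**2*(k + 6)**2 - (k + 3)**2*(k + 5)*(k + 7)**2)/((k + 2)*(k + 3)*(k + 4)*(k + 5)*(k + 6)**2*(k + 7)**2)
(s_(k+1) − s_k) − t_k = 15*(4*k**3 + 60*k**2 + 290*k + 447)/(k**8 + 40*k**7 + 688*k**6 + 6634*k**5 + 39139*k**4 + 144310*k**3 + 323772*k**2 + 402696*k + 211680)

Invalid: residual \frac{15 \left(4 k^{3} + 60 k^{2} + 290 k + 447\right)}{k^{8} + 40 k^{7} + 688 k^{6} + 6634 k^{5} + 39139 k^{4} + 144310 k^{3} + 323772 k^{2} + 402696 k + 211680} ≠ 0.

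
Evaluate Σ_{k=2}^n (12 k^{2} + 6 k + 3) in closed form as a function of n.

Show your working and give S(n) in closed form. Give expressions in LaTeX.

t_(k+1)/t_k = (4*k**2 + 10*k + 7)/(4*k**2 + 2*k + 1).
Gosper form: A/B · C(k+1)/C(k) with A=1, B=1, C=k**2 + k/2 + 1/4.
Solve (1)·f(k+1) − (1)·f(k) = k**2 + k/2 + 1/4.
deg f ≤ 3 (via 0,0,2).
Coefficient equations give f(k) = k*(4*k**2 - 3*k + 2)/12.
Get s_k = R·t_k = k*(4*k**2 - 3*k + 2) with R(k) = B(k−1)f(k)/C(k) = k*(4*k**2 - 3*k + 2)/(3*(4*k**2 + 2*k + 1)).
Verify: 12*k**2 + 6*k + 3 matches t_k.
Evaluate: s_(n+1) = 4*n**3 + 9*n**2 + 8*n + 3; subtract s_(2) = 24 ⇒ S(n) = 4*n**3 + 9*n**2 + 8*n - 21.

S(n) = 4 n^{3} + 9 n^{2} + 8 n - 21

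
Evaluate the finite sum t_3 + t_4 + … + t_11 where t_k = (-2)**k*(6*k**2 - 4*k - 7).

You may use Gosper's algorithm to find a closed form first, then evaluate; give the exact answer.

Σ = -978984

Compute t_(k+1)/t_k: get 2*(-6*k**2 - 8*k + 5)/(6*k**2 - 4*k - 7).
Take A(k)=-2, B(k)=1, C(k)=k**2 - 2*k/3 - 7/6.
Key eq: (-2)·f(k+1) = (1)·f(k) + (k**2 - 2*k/3 - 7/6).
From deg A=0, deg B=0, deg C=2: d=2.
Coefficient equations give f(k) = -(2*k**2 - 4*k - 1)/6.
Then R = B(k−1)f/C = -(2*k**2 - 4*k - 1)/(6*k**2 - 4*k - 7), so s_k = R(k)·t_k = (-2)**k*(-2*k**2 + 4*k + 1).
Δs = (-2)**k*(6*k**2 - 4*k - 7), as required.
Sum = s_(12) − s_(3); s_(12) = -978944, s_(3) = 40 ⇒ -978984.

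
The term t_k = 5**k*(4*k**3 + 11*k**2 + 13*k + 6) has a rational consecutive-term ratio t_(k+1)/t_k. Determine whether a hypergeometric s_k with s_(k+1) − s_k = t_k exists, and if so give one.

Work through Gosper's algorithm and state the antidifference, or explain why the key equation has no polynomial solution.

s_k = 5**k*(k**3 - k**2 + 2*k - 1)

t_(k+1)/t_k = 5*(4*k**3 + 23*k**2 + 47*k + 34)/(4*k**3 + 11*k**2 + 13*k + 6).
Normal form (A,B,C) = (5, 1, k**3 + 11*k**2/4 + 13*k/4 + 3/2).
Need (5)·f(k+1) − (1)·f(k) = k**3 + 11*k**2/4 + 13*k/4 + 3/2.
Bound: deg f ≤ 3.
Match coefficients ⇒ f(k) = (k**3 - k**2 + 2*k - 1)/4.
Get s_k = R·t_k = 5**k*(k**3 - k**2 + 2*k - 1) with R(k) = B(k−1)f(k)/C(k) = (k**3 - k**2 + 2*k - 1)/((k + 1)*(4*k**2 + 7*k + 6)).
s_(k+1) − s_k = 5**k*(4*k**3 + 11*k**2 + 13*k + 6) = t_k.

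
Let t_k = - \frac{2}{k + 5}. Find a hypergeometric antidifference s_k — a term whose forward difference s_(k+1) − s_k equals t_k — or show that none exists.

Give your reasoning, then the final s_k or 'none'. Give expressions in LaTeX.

Compute t_(k+1)/t_k: get (k + 5)/(k + 6).
A = k + 5, B = k + 6, C = 1.
f must satisfy (k + 5)·f(k+1) − (k + 5)·f(k) = 1.
d = 0 from the (1,1,0) case.
Put f(k) = c0: A·f(k+1) − B(k−1)·f(k) − C = -1; need -1 = 0 — inconsistent ⇒ no f, not summable.

no hypergeometric antidifference exists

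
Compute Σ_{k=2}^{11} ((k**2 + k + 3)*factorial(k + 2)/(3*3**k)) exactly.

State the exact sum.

Σ = 1435029712/729

r(k) = (k + 3)*(k + (k + 1)**2 + 4)/(3*(k**2 + k + 3)) after simplifying.
So A=k/3 + 1 and B=1, with C=k**2 + k + 3.
Key eq: (k/3 + 1)·f(k+1) = (1)·f(k) + (k**2 + k + 3).
deg f ≤ 1 (via 1,0,2).
Match coefficients ⇒ f(k) = 3*k.
So s_k = (B(k−1)f/C)·t_k = (3*k/(k**2 + k + 3))·t_k = k*factorial(k + 2)/3**k.
Verify: (k**2 + k + 3)*factorial(k + 2)/(3*3**k) matches t_k.
Σ_(k=2)^(11) t_k = s_(12) − s_(2) = 1435033600/729 − (16/3) = 1435029712/729.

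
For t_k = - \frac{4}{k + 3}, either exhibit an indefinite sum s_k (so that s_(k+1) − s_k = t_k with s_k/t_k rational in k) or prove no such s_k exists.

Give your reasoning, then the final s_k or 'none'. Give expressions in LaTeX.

not Gosper-summable; s_k does not exist

Ratio r(k) = (k + 3)/(k + 4).
A = k + 3, B = k + 4, C = 1.
Set up (k + 3)·f(k+1) − (k + 3)·f(k) − (1) = 0.
d = 0 from the (1,1,0) case.
Put f(k) = c0: A·f(k+1) − B(k−1)·f(k) − C = -1; need -1 = 0 — inconsistent ⇒ no f, not summable.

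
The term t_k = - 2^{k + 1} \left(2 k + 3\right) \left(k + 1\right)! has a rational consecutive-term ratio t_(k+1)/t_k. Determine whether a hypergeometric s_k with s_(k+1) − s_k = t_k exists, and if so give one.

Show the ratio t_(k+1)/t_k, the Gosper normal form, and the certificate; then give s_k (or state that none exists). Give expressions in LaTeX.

t_(k+1)/t_k = 2*(k + 2)*(2*k + 5)/(2*k + 3).
Normal form (A,B,C) = (2*k + 4, 1, k + 3/2).
Key eq: (2*k + 4)·f(k+1) = (1)·f(k) + (k + 3/2).
d = 0 from the (1,0,1) case.
Solving with deg f ≤ 0: f(k) = 1/2.
Get s_k = R·t_k = -2**(k + 1)*factorial(k + 1) with R(k) = B(k−1)f(k)/C(k) = 1/(2*k + 3).
Check: Δs_k = -2**(k + 1)*(2*k + 3)*factorial(k + 1). ✓

s_k = - 2^{k + 1} \left(k + 1\right)!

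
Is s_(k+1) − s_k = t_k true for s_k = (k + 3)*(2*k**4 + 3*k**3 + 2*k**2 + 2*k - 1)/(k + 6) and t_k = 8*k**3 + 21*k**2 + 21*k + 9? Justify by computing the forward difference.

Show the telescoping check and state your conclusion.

Invalid: residual 3*(-6*k**4 - 66*k**3 - 145*k**2 - 133*k - 55)/(k**2 + 13*k + 42) ≠ 0.

s_(k+1) = (2*k**5 + 19*k**4 + 67*k**3 + 115*k**2 + 100*k + 32)/(k + 7)
s_(k+1) − s_k = (8*k**5 + 107*k**4 + 432*k**3 + 729*k**2 + 600*k + 213)/(k**2 + 13*k + 42)
(s_(k+1) − s_k) − t_k = 3*(-6*k**4 - 66*k**3 - 145*k**2 - 133*k - 55)/(k**2 + 13*k + 42)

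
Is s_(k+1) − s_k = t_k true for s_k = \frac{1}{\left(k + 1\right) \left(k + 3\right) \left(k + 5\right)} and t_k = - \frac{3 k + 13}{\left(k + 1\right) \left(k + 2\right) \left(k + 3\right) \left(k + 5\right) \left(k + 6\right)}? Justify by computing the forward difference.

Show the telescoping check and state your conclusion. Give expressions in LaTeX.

s_(k+1) = 1/((k + 2)*(k + 4)*(k + 6))
s_(k+1) − s_k = 1/((k + 2)*(k + 4)*(k + 6)) - 1/((k + 1)*(k + 3)*(k + 5))
(s_(k+1) − s_k) − t_k = (4*k + 19)/(k**6 + 21*k**5 + 175*k**4 + 735*k**3 + 1624*k**2 + 1764*k + 720)

Invalid: residual \frac{4 k + 19}{k^{6} + 21 k^{5} + 175 k^{4} + 735 k^{3} + 1624 k^{2} + 1764 k + 720} ≠ 0.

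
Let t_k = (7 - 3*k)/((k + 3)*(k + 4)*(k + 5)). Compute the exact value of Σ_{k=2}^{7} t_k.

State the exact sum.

Σ = -29/660

t_(k+1)/t_k = (k + 3)*(3*k - 4)/((k + 6)*(3*k - 7)).
Take A(k)=k + 3, B(k)=k + 6, C(k)=k - 7/3.
Set up (k + 3)·f(k+1) − (k + 5)·f(k) − (k - 7/3) = 0.
Bound: deg f ≤ 2.
A polynomial solution: f(k) = k*(k - 29)/36.
Then R = B(k−1)f/C = k*(k - 29)*(k + 5)/(12*(3*k - 7)), so s_k = R(k)·t_k = k*(29 - k)/(12*(k + 3)*(k + 4)).
s_(k+1) − s_k = (7 - 3*k)/(k**3 + 12*k**2 + 47*k + 60) = t_k.
Σ_(k=2)^(7) t_k = s_(8) − s_(2) = 7/66 − (3/20) = -29/660.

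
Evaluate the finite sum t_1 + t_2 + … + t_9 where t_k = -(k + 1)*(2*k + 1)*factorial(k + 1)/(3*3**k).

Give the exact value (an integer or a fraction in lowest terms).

Σ = -11331970/729

t_(k+1)/t_k = (k + 2)**2*(2*k + 3)/(3*(k + 1)*(2*k + 1)).
Gosper form: A/B · C(k+1)/C(k) with A=k/3 + 2/3, B=1, C=k**2 + 3*k/2 + 1/2.
f must satisfy (k/3 + 2/3)·f(k+1) − (1)·f(k) = k**2 + 3*k/2 + 1/2.
Degrees (1,0,2) ⇒ d ≤ 1.
Coefficient equations give f(k) = 3*(2*k + 3)/2.
R(k) = B(k−1)·f(k)/C(k) = 3*(2*k + 3)/((k + 1)*(2*k + 1)); s_k = R·t_k = -(2*k + 3)*factorial(k + 1)/3**k.
Δs = -(k + 1)*(2*k + 1)*factorial(k + 1)/(3*3**k), as required.
Telescoping: Σ = s_(10) − s_(1) = -11334400/729 − (-10/3) = -11331970/729.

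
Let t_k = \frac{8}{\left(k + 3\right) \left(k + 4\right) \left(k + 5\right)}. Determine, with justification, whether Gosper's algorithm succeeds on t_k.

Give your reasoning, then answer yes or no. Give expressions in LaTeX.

t_(k+1)/t_k = (k + 3)/(k + 6).
Take A(k)=k + 3, B(k)=k + 6, C(k)=1.
Solve (k + 3)·f(k+1) − (k + 5)·f(k) = 1.
From deg A=1, deg B=1, deg C=0: d=2.
Solving with deg f ≤ 2: f(k) = k*(k + 7)/24.
Get s_k = R·t_k = k*(k + 7)/(3*(k + 3)*(k + 4)) with R(k) = B(k−1)f(k)/C(k) = k*(k + 5)*(k + 7)/24.
Check: Δs_k = 8/(k**3 + 12*k**2 + 47*k + 60). ✓

Yes. s_k = \frac{k \left(k + 7\right)}{3 \left(k + 3\right) \left(k + 4\right)}.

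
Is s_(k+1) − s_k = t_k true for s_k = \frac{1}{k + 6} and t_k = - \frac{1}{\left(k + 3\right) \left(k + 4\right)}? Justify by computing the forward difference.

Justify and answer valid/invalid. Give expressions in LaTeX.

Invalid: residual \frac{6 \left(k + 5\right)}{k^{4} + 20 k^{3} + 145 k^{2} + 450 k + 504} ≠ 0.

s_(k+1) = 1/(k + 7)
s_(k+1) − s_k = -1/((k + 6)*(k + 7))
(s_(k+1) − s_k) − t_k = 6*(k + 5)/(k**4 + 20*k**3 + 145*k**2 + 450*k + 504)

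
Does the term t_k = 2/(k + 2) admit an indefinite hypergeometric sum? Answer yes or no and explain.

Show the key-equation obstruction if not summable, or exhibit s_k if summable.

Ratio r(k) = (k + 2)/(k + 3).
A = k + 2, B = k + 3, C = 1.
Key eq: (k + 2)·f(k+1) = (k + 2)·f(k) + (1).
Bound: deg f ≤ 0.
Generic f = c0 gives residual -1; -1 = 0 cannot hold, so t_k is not Gosper-summable.

No — the linear system for f has no solution.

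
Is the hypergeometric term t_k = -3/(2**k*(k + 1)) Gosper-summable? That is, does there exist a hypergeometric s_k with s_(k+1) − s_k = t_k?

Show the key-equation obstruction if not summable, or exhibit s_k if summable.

Step 1: r(k) = (k + 1)/(2*(k + 2)).
Factor: A=k/2 + 1/2; B=k + 2; C=1.
Need (k/2 + 1/2)·f(k+1) − (k + 1)·f(k) = 1.
Bound: deg f ≤ -1.
deg f ≤ -1 is impossible — no certificate.

No. Not Gosper-summable.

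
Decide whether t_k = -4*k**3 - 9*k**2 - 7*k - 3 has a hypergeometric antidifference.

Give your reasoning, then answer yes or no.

Yes. s_k = -k**4 - k**3 - k.

Ratio r(k) = (4*k**3 + 21*k**2 + 37*k + 23)/(4*k**3 + 9*k**2 + 7*k + 3).
A = 1, B = 1, C = k**3 + 9*k**2/4 + 7*k/4 + 3/4.
Need (1)·f(k+1) − (1)·f(k) = k**3 + 9*k**2/4 + 7*k/4 + 3/4.
Bound: deg f ≤ 4.
Solving with deg f ≤ 4: f(k) = k*(k**3 + k**2 + 1)/4.
Then R = B(k−1)f/C = k*(k**3 + k**2 + 1)/(4*k**3 + 9*k**2 + 7*k + 3), so s_k = R(k)·t_k = -k**4 - k**3 - k.
Check: Δs_k = -4*k**3 - 9*k**2 - 7*k - 3. ✓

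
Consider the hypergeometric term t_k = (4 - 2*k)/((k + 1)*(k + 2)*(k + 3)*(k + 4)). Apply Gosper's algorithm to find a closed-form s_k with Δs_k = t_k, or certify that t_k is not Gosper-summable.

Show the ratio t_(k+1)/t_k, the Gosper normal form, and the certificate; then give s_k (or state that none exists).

s_k = k*(k**2 + 6*k + 17)/(6*(k + 1)*(k + 2)*(k + 3))

r(k) = (k - 1)*(k + 1)/((k - 2)*(k + 5)) after simplifying.
Gosper form: A/B · C(k+1)/C(k) with A=k + 1, B=k + 5, C=k - 2.
Set up (k + 1)·f(k+1) − (k + 4)·f(k) − (k - 2) = 0.
Degrees (1,1,1) ⇒ d ≤ 3.
Solving with deg f ≤ 3: f(k) = -k*(k**2 + 6*k + 17)/12.
So s_k = (B(k−1)f/C)·t_k = (-k*(k + 4)*(k**2 + 6*k + 17)/(12*(k - 2)))·t_k = k*(k**2 + 6*k + 17)/(6*(k + 1)*(k + 2)*(k + 3)).
s_(k+1) − s_k = 2*(2 - k)/(k**4 + 10*k**3 + 35*k**2 + 50*k + 24) = t_k.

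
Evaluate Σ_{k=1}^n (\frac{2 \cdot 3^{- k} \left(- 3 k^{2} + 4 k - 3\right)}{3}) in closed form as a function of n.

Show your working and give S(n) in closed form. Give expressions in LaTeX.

S(n) = \frac{3^{- n} \left(- 6 \cdot 3^{n} + 3 n^{2} + 5 n + 6\right)}{3}

Step 1: r(k) = (3*k**2 + 2*k + 2)/(3*(3*k**2 - 4*k + 3)).
A = 1/3, B = 1, C = k**2 - 4*k/3 + 1.
f must satisfy (1/3)·f(k+1) − (1)·f(k) = k**2 - 4*k/3 + 1.
d = 2 from the (0,0,2) case.
Coefficient equations give f(k) = -(3*k**2 - k + 4)/2.
R(k) = B(k−1)·f(k)/C(k) = -3*(3*k**2 - k + 4)/(2*(3*k**2 - 4*k + 3)); s_k = R·t_k = (3*k**2 - k + 4)/3**k.
s_(k+1) − s_k = 2*(-3*k**2 + 4*k - 3)/(3*3**k) = t_k.
Telescope: S(n) = s_(n+1) − s_(1) = 3**(-n - 1)*(3*n**2 + 5*n + 6) − (2) = (-6*3**n + 3*n**2 + 5*n + 6)/(3*3**n).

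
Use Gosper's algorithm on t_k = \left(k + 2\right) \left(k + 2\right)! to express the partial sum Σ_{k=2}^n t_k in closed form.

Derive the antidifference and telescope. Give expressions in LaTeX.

S(n) = \left(n + 3\right)! - 24

Ratio r(k) = (k + 3)**2/(k + 2).
Gosper form: A/B · C(k+1)/C(k) with A=k + 3, B=1, C=k + 2.
Key eq: (k + 3)·f(k+1) = (1)·f(k) + (k + 2).
Degrees (1,0,1) ⇒ d ≤ 0.
A polynomial solution: f(k) = 1.
Get s_k = R·t_k = factorial(k + 2) with R(k) = B(k−1)f(k)/C(k) = 1/(k + 2).
s_(k+1) − s_k = (k + 2)*factorial(k + 2) = t_k.
s_(n+1) = factorial(n + 3) and s_(2) = 24, so S(n) = factorial(n + 3) - 24.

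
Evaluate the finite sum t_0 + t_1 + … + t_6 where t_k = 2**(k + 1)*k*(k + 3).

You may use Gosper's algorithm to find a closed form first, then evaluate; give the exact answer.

t_(k+1)/t_k = 2*(k + 1)*(k + 4)/(k*(k + 3)).
Normal form (A,B,C) = (2, 1, k**2 + 3*k).
Key eq: (2)·f(k+1) = (1)·f(k) + (k**2 + 3*k).
Degrees (0,0,2) ⇒ d ≤ 2.
Match coefficients ⇒ f(k) = k*(k - 1).
Certificate R = B(k−1)f/C = (k - 1)/(k + 3) gives s_k = 2**(k + 1)*k*(k - 1).
Check: Δs_k = 2**(k + 1)*k*(k + 3). ✓
Telescoping: Σ = s_(7) − s_(0) = 10752 − (0) = 10752.

Σ = 10752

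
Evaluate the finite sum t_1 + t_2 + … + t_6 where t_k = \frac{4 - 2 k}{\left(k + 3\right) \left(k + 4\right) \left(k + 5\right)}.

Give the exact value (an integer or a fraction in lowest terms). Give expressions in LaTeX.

Compute t_(k+1)/t_k: get (k - 1)*(k + 3)/((k - 2)*(k + 6)).
Take A(k)=k + 3, B(k)=k + 6, C(k)=k - 2.
Solve (k + 3)·f(k+1) − (k + 5)·f(k) = k - 2.
From deg A=1, deg B=1, deg C=1: d=2.
Solve for f: f(k) = k*(k - 17)/24 (degree 2 ≤ 2).
Get s_k = R·t_k = -k*(k - 17)/(12*(k + 3)*(k + 4)) with R(k) = B(k−1)f(k)/C(k) = k*(k - 17)*(k + 5)/(24*(k - 2)).
Check: Δs_k = 2*(2 - k)/(k**3 + 12*k**2 + 47*k + 60). ✓
Σ_(k=1)^(6) t_k = s_(7) − s_(1) = 7/132 − (1/15) = -3/220.

Σ = -3/220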